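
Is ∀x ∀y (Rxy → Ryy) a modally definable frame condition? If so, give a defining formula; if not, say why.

Yes, by □(□r → r)

Yes: it is shift-reflexivity, defined by the T□ schema □(□r → r).
Suppose □(□r→r) is valid. Take Rxy and set V(r)={w : Ryw}. Then at y, □r holds; since □(□r→r) at x, □r→r at y, so r at y, i.e. Ryy.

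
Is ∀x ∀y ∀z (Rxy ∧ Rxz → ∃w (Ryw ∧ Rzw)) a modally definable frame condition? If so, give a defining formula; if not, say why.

This is a Sahlqvist condition; the .2 axiom ◇□p → □◇p defines it.
Suppose ◇□p→□◇p is valid. Take Rxy, Rxz and set V(p)={w : Ryw}. Then □p at y so ◇□p at x, so □◇p at x, so ◇p at z, giving w with Rzw and Ryw.

Yes, by ◇□p → □◇p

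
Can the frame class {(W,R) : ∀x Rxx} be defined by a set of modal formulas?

Definable; □p → p defines it

The condition is reflexivity. A defining modal formula is □p → p.
Suppose □p→p is valid. At any x set V(p)={w : Rxw}. Then □p holds at x, so p holds at x, i.e. Rxx.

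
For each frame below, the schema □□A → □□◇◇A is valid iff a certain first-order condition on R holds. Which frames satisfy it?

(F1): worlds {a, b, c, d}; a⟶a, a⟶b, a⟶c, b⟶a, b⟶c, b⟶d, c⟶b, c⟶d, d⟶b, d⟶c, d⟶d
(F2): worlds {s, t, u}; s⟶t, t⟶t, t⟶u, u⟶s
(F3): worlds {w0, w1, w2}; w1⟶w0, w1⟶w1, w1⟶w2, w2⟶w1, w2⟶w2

(F1), (F2)

This is the axiom for a generalized confluence (Geach) condition; its first-order frame correspondent is ∀x ∀z (xR²z → ∃w (xR²w ∧ zR²w)).
(F1): satisfies the condition.
(F2): satisfies the condition.
(F3): fails — w1R²w0 but no w with w1R²w and w0R²w.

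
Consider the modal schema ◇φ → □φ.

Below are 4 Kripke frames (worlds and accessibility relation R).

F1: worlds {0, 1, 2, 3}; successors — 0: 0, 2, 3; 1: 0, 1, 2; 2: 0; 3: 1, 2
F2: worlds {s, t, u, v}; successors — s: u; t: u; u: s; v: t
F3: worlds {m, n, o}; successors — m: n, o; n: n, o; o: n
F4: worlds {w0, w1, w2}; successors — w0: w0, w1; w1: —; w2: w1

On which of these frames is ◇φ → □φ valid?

F2

Frame correspondent (Sahlqvist): ∀x ∀y ∀z (Rxy ∧ Rxz → y = z) — i.e. partial functionality.
F1: fails — 0 sees both 0 and 2.
F2: condition met.
F3: fails — m sees both n and o.
F4: fails — w0 sees both w0 and w1.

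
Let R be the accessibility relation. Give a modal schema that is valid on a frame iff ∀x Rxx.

A defining formula is □s → s (the T axiom).
Suppose □s→s is valid. At any x set V(s)={w : Rxw}. Then □s holds at x, so s holds at x, i.e. Rxx.

□s → s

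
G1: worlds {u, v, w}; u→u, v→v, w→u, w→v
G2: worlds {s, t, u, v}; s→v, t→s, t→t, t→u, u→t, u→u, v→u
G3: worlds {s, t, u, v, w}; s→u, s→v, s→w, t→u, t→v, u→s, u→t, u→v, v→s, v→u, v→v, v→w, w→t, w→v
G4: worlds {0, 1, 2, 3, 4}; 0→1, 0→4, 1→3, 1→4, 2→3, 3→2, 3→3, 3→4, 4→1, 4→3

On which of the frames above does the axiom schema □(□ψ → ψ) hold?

Frame correspondent (Sahlqvist): ∀x ∀y (Rxy → Ryy) — i.e. shift-reflexivity.
G1: holds.
G2: fails — Rts but not Rss.
G3: fails — Rwt but not Rtt.
G4: fails — R34 but not R44.

G1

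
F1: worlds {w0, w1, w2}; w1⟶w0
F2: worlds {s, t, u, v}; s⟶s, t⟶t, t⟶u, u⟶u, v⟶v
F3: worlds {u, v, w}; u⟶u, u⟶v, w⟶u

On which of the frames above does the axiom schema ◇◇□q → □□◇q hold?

Frame correspondent (Sahlqvist): ∀x ∀y ∀z ((xR²y ∧ xR²z) → ∃w (yRw ∧ zRw)) — i.e. a generalized confluence (Geach) condition.
F1: satisfies the condition.
F2: satisfies the condition.
F3: fails — uR²u, uR²v but no t with uRt and vRt.

F1, F2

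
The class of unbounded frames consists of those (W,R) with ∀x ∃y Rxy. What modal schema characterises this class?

This is seriality; the standard corresponding axiom is D: □p → ◇p.
Suppose □p→◇p is valid. At any x set V(p)=W. Then □p at x, so ◇p at x, so x has a successor.

□p → ◇p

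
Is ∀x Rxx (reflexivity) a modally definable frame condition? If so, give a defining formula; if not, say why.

Definable; □q → q defines it

Yes: it is reflexivity, defined by the T schema □q → q.
Suppose □q→q is valid. At any x set V(q)={w : Rxw}. Then □q holds at x, so q holds at x, i.e. Rxx.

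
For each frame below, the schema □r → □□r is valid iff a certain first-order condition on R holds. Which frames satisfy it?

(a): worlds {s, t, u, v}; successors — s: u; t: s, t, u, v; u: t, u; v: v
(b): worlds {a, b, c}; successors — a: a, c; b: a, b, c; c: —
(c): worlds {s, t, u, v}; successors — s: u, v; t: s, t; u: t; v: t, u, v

Frame correspondent (Sahlqvist): ∀x ∀y ∀z (Rxy ∧ Ryz → Rxz) — i.e. transitivity.
(a): fails — Rut and Rtv but not Ruv.
(b): ✓.
(c): fails — Rut and Rts but not Rus.

(b)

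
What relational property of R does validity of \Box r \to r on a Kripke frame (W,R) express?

Suppose □r→r is valid. At any x set V(r)={w : Rxw}. Then □r holds at x, so r holds at x, i.e. Rxx.

Reflexivity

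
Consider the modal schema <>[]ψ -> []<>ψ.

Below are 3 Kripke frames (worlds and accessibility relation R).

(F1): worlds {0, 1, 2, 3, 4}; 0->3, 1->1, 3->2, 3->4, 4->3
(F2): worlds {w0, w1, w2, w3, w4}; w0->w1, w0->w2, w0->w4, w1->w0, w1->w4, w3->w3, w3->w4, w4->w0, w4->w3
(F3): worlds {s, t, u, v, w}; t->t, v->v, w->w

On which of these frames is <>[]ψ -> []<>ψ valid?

(F3)

Frame correspondent (Sahlqvist): forall x forall y forall z (Rxy & Rxz -> exists w (Ryw & Rzw)) — i.e. convergence.
(F1): fails — R34 and R32 but 4 and 2 have no common successor.
(F2): fails — Rw0w4 and Rw0w2 but w4 and w2 have no common successor.
(F3): ✓.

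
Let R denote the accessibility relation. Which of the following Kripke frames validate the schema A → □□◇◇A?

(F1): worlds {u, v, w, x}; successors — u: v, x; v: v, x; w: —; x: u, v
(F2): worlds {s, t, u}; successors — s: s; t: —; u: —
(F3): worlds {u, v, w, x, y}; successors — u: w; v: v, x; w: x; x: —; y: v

(F2)

Frame correspondent (Sahlqvist): ∀x ∀z (xR²z → ∃w (x = w ∧ zR²w)) — i.e. a generalized confluence (Geach) condition.
(F1): fails — uR²x but no t with u=t and xR²t.
(F2): holds.
(F3): fails — uR²x but no t with u=t and xR²t.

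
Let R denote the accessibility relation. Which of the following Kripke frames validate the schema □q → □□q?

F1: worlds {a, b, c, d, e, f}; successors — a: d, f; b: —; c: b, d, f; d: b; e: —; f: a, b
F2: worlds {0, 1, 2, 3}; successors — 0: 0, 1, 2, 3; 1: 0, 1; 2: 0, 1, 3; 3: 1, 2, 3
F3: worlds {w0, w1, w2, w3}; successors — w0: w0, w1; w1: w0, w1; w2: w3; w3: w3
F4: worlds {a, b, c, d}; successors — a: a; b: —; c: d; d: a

F3

The schema corresponds to transitivity: ∀x ∀y ∀z (Rxy ∧ Ryz → Rxz).
F1: fails — Rcf and Rfa but not Rca.
F2: fails — R10 and R02 but not R12.
F3: satisfies the condition.
F4: fails — Rcd and Rda but not Rca.
Valid on: F3.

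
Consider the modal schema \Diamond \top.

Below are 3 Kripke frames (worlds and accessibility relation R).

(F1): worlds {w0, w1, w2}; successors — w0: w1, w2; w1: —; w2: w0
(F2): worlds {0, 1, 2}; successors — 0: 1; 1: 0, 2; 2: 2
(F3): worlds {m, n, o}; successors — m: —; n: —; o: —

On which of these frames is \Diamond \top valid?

(F2)

This is the axiom for seriality; its first-order frame correspondent is \forall x \exists y Rxy.
(F1): fails — world w1 has no successor.
(F2): holds.
(F3): fails — world m has no successor.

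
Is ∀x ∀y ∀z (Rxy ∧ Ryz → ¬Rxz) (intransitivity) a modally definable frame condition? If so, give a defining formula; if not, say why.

Modal frame validity is preserved under surjective bounded morphisms.
The 3-cycle (worlds 0,1,2 with 0→1→2→0) is intransitive. Mapping every world to a single reflexive point • is a surjective bounded morphism; the reflexive point is not intransitive (R••∧R•• but R••).
So the class is not modally definable.

Not modally definable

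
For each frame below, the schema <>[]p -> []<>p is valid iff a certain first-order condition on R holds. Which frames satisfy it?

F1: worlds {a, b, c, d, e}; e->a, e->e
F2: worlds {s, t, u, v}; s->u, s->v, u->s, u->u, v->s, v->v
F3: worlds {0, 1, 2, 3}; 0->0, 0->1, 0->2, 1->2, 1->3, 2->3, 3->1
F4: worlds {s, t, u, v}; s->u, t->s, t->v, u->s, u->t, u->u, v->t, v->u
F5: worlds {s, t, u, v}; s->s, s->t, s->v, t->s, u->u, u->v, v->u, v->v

F2

This is the axiom for convergence; its first-order frame correspondent is forall x forall y forall z (Rxy & Rxz -> exists w (Ryw & Rzw)).
F1: fails — Rea and Rea but a and a have no common successor.
F2: ✓.
F3: fails — R00 and R02 but 0 and 2 have no common successor.
F4: fails — Rut and Rus but t and s have no common successor.
F5: fails — Rsv and Rst but v and t have no common successor.
Valid on: F2.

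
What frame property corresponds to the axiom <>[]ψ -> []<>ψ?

Suppose ◇□ψ→□◇ψ is valid. Take Rxy, Rxz and set V(ψ)={w : Ryw}. Then □ψ at y so ◇□ψ at x, so □◇ψ at x, so ◇ψ at z, giving w with Rzw and Ryw.
Conversely, on a frame with convergence the schema holds at every world under every valuation.
Frame condition: forall x forall y forall z (Rxy & Rxz -> exists w (Ryw & Rzw)).

Convergence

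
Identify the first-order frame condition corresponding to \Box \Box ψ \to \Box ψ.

Density

This is the C4 axiom.
Its frame correspondent is density — \forall x \forall y (Rxy \to \exists z (Rxz \wedge Rzy)).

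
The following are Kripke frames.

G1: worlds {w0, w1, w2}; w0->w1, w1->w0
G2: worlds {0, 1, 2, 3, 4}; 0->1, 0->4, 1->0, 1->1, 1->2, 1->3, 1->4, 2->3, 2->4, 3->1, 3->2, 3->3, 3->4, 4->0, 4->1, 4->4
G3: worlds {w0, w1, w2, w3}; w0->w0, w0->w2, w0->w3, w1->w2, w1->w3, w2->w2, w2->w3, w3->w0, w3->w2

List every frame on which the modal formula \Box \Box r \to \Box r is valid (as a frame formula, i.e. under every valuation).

G2, G3

This is the axiom for density; its first-order frame correspondent is \forall x \forall y (Rxy \to \exists z (Rxz \wedge Rzy)).
G1: fails — Rw0w1 but no z with Rw0z and Rzw1.
G2: holds.
G3: holds.
Valid on: G2, G3.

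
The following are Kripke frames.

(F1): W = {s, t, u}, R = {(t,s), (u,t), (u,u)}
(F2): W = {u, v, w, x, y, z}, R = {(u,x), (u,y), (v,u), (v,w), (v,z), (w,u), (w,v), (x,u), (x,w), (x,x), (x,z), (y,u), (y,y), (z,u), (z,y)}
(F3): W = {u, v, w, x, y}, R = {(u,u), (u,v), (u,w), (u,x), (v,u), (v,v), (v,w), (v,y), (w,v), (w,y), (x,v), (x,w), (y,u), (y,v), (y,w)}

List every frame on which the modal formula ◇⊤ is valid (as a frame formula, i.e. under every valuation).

(F2), (F3)

This is the axiom for seriality; its first-order frame correspondent is ∀x ∃y Rxy.
(F1): fails — world s has no successor.
(F2): holds.
(F3): holds.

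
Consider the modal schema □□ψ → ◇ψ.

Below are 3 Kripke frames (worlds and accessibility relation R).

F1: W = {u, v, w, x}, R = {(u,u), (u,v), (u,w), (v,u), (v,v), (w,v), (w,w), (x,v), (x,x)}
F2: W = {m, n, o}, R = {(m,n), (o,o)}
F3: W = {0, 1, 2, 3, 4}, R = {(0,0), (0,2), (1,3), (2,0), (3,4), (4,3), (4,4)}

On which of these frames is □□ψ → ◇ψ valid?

The schema corresponds to a generalized confluence (Geach) condition: ∀x ∃w (xR²w ∧ xRw).
F1: ✓.
F2: fails — at m but no w with mR²w and mRw.
F3: fails — at 1 but no w with 1R²w and 1Rw.
Valid on: F1.

F1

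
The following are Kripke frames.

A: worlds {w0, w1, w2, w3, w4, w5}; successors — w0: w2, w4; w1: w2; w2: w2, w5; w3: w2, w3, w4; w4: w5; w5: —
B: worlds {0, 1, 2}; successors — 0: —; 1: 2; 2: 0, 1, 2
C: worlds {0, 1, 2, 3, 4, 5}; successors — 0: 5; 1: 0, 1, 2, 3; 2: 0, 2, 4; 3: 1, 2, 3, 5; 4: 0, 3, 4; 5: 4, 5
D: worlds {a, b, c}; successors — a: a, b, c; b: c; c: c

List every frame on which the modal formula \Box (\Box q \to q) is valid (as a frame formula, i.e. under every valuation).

Frame correspondent (Sahlqvist): \forall x \forall y (Rxy \to Ryy) — i.e. shift-reflexivity.
A: fails — Rw0w4 but not Rw4w4.
B: fails — R20 but not R00.
C: fails — R10 but not R00.
D: fails — Rab but not Rbb.

none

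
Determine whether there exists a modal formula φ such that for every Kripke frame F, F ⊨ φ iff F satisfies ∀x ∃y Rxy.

Yes, by □r → ◇r

The condition is seriality. A defining modal formula is □r → ◇r.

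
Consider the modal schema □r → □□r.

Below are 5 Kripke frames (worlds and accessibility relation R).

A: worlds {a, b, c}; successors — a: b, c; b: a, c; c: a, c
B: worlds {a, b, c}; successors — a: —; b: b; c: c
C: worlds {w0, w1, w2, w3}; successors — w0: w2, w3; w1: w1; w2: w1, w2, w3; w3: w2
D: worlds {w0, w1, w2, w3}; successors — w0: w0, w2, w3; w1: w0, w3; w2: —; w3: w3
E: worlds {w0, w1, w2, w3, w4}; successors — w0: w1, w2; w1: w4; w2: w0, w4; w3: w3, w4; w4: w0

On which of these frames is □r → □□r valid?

Frame correspondent (Sahlqvist): ∀x ∀y ∀z (Rxy ∧ Ryz → Rxz) — i.e. transitivity.
A: fails — Rab and Rba but not Raa.
B: ✓.
C: fails — Rw3w2 and Rw2w1 but not Rw3w1.
D: fails — Rw1w0 and Rw0w2 but not Rw1w2.
E: fails — Rw4w0 and Rw0w1 but not Rw4w1.
Valid on: B.

B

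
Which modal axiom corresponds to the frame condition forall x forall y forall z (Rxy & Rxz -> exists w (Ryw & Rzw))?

A defining formula is ◇□s → □◇s (the .2 axiom).
Suppose ◇□s→□◇s is valid. Take Rxy, Rxz and set V(s)={w : Ryw}. Then □s at y so ◇□s at x, so □◇s at x, so ◇s at z, giving w with Rzw and Ryw.

◇□s → □◇s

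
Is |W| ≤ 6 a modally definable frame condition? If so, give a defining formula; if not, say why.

No

Modal frame validity is preserved under disjoint unions.
Any modal formula valid on each of 7 disjoint one-world frames is valid on their disjoint union (validity is preserved under disjoint unions). Each one-world frame has |W|=1≤6, but the union has |W|=7.
So the class is not modally definable.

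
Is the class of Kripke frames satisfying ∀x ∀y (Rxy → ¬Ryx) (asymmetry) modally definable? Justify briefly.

Modal frame validity is preserved under surjective bounded morphisms.
The 5-cycle (worlds s,t,u,v,w with s→t→u→v→w→s) is asymmetric. Mapping every world to a single reflexive point • is a surjective bounded morphism, and the reflexive point is not asymmetric (R•• but asymmetry requires ¬R••).
So the class is not modally definable.

Not definable by any modal formula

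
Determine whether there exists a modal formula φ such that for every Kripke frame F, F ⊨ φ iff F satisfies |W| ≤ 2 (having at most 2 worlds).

Not modally definable

If a class were modally definable it would be closed under disjoint unions (Goldblatt–Thomason).
Any modal formula valid on each of 3 disjoint one-world frames is valid on their disjoint union (validity is preserved under disjoint unions). Each one-world frame has |W|=1≤2, but the union has |W|=3.
So the class is not modally definable.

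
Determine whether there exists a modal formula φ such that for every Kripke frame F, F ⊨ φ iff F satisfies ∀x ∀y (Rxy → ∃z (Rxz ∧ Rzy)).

The condition is density. A defining modal formula is □□r → □r.
Suppose □□r→□r is valid. Take Rxy and set V(r)={w : xR²w}. Then □□r at x, so □r at x, so r at y, i.e. ∃z(Rxz∧Rzy).

Yes, by □□r → □r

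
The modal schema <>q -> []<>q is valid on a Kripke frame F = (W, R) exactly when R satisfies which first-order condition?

Suppose ◇q→□◇q is valid. Take Rxy, Rxz and set V(q)={y}. Then ◇q at x, so □◇q at x, so ◇q at z, so some w with Rzw has q; w=y, i.e. Rzy. By symmetry of the argument, Ryz.

The Euclidean property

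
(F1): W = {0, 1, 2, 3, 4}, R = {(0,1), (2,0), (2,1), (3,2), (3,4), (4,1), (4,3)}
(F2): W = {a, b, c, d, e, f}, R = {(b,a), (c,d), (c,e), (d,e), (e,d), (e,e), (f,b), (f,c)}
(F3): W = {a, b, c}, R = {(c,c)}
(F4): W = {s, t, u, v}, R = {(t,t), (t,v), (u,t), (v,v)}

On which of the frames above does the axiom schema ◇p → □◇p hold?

Frame correspondent (Sahlqvist): ∀x ∀y ∀z (Rxy ∧ Rxz → Ryz) — i.e. the Euclidean property.
(F1): fails — R01 and R01 but not R11.
(F2): fails — Rba and Rba but not Raa.
(F3): condition met.
(F4): fails — Rtv and Rtt but not Rvt.
Valid on: (F3).

(F3)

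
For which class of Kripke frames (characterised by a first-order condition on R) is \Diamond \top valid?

seriality

◇⊤ holds at w iff w has a successor, so frame-validity of ◇⊤ is exactly seriality. Equivalently via □ψ → ◇ψ:
Suppose □ψ→◇ψ is valid. At any x set V(ψ)=W. Then □ψ at x, so ◇ψ at x, so x has a successor.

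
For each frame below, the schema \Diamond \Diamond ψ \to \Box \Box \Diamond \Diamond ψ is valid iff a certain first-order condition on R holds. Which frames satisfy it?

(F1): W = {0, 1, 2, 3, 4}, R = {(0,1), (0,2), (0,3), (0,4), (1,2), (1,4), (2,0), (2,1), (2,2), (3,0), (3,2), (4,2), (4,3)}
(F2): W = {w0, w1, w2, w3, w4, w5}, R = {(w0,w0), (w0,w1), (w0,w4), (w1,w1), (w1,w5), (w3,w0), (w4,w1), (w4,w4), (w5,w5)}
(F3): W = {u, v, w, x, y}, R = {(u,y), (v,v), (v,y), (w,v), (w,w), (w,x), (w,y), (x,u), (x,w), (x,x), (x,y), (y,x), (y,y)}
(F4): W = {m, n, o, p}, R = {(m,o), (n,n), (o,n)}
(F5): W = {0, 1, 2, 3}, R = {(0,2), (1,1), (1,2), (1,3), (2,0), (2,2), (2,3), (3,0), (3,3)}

Frame correspondent (Sahlqvist): \forall x \forall y \forall z ((x R^2 y \wedge x R^2 z) \to \exists w (y = w \wedge z R^2 w)) — i.e. a generalized confluence (Geach) condition.
(F1): fails — 0R²3, 0R²4 but no w with 3=w and 4R²w.
(F2): fails — w0R²w0, w0R²w1 but no w with w0=w and w1R²w.
(F3): fails — vR²v, vR²y but no t with v=t and yR²t.
(F4): satisfies the condition.
(F5): fails — 1R²1, 1R²0 but no w with 1=w and 0R²w.
Valid on: (F4).

(F4)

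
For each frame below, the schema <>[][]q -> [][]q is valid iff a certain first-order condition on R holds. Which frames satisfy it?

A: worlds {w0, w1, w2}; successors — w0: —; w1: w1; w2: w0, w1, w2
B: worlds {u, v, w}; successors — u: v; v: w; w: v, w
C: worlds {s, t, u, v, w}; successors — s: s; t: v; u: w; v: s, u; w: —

B

The schema corresponds to a generalized confluence (Geach) condition: forall x forall y forall z ((xRy & x R^2 z) -> exists w (y R^2 w & z = w)).
A: fails — w2Rw0, w2R²w0 but no w with w0R²w and w0=w.
B: holds.
C: fails — tRv, tR²u but no w* with vR²w* and u=w*.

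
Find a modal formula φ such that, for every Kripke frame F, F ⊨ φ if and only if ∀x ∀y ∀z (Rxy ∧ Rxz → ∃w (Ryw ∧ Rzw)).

◇□r → □◇r

A defining formula is ◇□r → □◇r (the .2 axiom).
Suppose ◇□r→□◇r is valid. Take Rxy, Rxz and set V(r)={w : Ryw}. Then □r at y so ◇□r at x, so □◇r at x, so ◇r at z, giving w with Rzw and Ryw.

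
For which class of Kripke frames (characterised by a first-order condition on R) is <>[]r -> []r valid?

Equivalently (dual form): ◇r → □◇r.
Suppose ◇r→□◇r is valid. Take Rxy, Rxz and set V(r)={y}. Then ◇r at x, so □◇r at x, so ◇r at z, so some w with Rzw has r; w=y, i.e. Rzy. By symmetry of the argument, Ryz.
Conversely, any frame satisfying forall x forall y forall z (Rxy & Rxz -> Ryz) validates the schema.
Frame condition: forall x forall y forall z (Rxy & Rxz -> Ryz).

the Euclidean property: forall x forall y forall z (Rxy & Rxz -> Ryz)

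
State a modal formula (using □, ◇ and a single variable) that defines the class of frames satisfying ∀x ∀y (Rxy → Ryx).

This is symmetry; the standard corresponding axiom is B: p → □◇p.
Suppose p→□◇p is valid. Take Rxy and set V(p)={x}. Then p at x, so □◇p at x, so ◇p at y, so some z with Ryz has p; z=x, i.e. Ryx.

p → □◇p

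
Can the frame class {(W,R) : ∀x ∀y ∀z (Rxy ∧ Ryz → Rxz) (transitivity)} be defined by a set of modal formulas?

Yes, by □q → □□q

The condition is transitivity. A defining modal formula is □q → □□q.
Suppose □q→□□q is valid. Take Rxy, Ryz and set V(q)={w : Rxw}. Then □q at x, so □□q at x, so □q at y, so q at z, i.e. Rxz.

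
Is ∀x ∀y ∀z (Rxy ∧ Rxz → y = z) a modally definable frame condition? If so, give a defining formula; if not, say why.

Yes, by ◇q → □q

The condition is partial functionality. A defining modal formula is ◇q → □q.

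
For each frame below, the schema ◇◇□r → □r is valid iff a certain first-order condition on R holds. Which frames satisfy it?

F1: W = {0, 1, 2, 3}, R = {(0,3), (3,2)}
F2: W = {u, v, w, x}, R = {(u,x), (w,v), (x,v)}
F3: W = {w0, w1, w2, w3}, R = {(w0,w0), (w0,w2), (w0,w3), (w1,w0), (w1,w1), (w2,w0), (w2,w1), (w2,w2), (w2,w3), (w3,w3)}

Frame correspondent (Sahlqvist): ∀x ∀y ∀z ((xR²y ∧ xRz) → ∃w (yRw ∧ z = w)) — i.e. a generalized confluence (Geach) condition.
F1: fails — 0R²2, 0R3 but no w with 2Rw and 3=w.
F2: fails — uR²v, uRx but no t with vRt and x=t.
F3: fails — w0R²w1, w0Rw2 but no w with w1Rw and w2=w.

none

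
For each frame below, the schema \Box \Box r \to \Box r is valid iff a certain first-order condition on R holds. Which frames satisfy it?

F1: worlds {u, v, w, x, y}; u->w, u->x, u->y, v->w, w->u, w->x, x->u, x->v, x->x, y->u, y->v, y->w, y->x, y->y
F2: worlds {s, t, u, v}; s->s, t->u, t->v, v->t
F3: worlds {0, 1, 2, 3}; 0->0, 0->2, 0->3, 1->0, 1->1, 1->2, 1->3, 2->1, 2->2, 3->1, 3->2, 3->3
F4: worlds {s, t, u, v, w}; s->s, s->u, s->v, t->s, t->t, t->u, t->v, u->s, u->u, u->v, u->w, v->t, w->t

This is the axiom for density; its first-order frame correspondent is \forall x \forall y (Rxy \to \exists z (Rxz \wedge Rzy)).
F1: fails — Rvw but no z with Rvz and Rzw.
F2: fails — Rvt but no z with Rvz and Rzt.
F3: satisfies the condition.
F4: satisfies the condition.
Valid on: F3, F4.

F3, F4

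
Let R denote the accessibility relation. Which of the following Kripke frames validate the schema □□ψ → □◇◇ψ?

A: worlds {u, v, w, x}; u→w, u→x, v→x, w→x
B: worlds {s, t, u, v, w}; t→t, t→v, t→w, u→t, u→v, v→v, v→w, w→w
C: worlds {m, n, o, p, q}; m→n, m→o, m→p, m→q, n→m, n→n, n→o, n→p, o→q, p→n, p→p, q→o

B

Frame correspondent (Sahlqvist): ∀x ∀z (xRz → ∃w (xR²w ∧ zR²w)) — i.e. a generalized confluence (Geach) condition.
A: fails — uRw but no t with uR²t and wR²t.
B: holds.
C: fails — oRq but no w with oR²w and qR²w.
Valid on: B.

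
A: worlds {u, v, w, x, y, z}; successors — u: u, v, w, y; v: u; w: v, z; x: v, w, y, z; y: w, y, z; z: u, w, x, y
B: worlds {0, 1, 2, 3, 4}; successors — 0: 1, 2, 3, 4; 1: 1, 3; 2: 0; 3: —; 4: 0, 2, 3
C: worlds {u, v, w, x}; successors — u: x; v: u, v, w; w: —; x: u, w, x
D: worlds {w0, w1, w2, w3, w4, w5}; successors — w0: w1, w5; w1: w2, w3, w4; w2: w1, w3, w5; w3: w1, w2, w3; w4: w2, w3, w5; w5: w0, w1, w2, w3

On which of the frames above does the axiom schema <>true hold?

A, D

The schema corresponds to seriality: forall x exists y Rxy.
A: satisfies the condition.
B: fails — world 3 has no successor.
C: fails — world w has no successor.
D: satisfies the condition.
Valid on: A, D.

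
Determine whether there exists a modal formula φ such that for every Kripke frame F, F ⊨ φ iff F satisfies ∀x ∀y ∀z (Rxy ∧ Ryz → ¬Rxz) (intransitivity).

No — not modally definable

If a class were modally definable it would be closed under surjective bounded morphisms (Goldblatt–Thomason).
The 5-cycle (worlds a,b,c,d,e with a→b→c→d→e→a) is intransitive. Mapping every world to a single reflexive point • is a surjective bounded morphism; the reflexive point is not intransitive (R••∧R•• but R••).
So no modal formula (or set of formulas) defines exactly the intransitive frames.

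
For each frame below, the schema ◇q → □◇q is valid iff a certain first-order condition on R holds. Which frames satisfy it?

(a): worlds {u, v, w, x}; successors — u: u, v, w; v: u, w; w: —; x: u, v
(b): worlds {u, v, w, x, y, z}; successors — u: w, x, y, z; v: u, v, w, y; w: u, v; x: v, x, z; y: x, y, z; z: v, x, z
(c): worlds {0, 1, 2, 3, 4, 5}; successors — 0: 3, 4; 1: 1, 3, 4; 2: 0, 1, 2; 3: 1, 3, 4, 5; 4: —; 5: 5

none

The schema corresponds to the Euclidean property: ∀x ∀y ∀z (Rxy ∧ Rxz → Ryz).
(a): fails — Ruv and Ruv but not Rvv.
(b): fails — Ruy and Ruw but not Ryw.
(c): fails — R04 and R04 but not R44.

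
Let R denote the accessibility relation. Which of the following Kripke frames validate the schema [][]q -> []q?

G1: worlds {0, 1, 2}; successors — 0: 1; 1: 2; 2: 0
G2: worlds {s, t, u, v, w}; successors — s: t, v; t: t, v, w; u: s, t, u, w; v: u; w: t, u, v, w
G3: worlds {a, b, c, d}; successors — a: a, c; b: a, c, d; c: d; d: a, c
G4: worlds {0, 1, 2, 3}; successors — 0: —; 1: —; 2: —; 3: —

G2, G4

This is the axiom for density; its first-order frame correspondent is forall x forall y (Rxy -> exists z (Rxz & Rzy)).
G1: fails — R12 but no z with R1z and Rz2.
G2: satisfies the condition.
G3: fails — Rcd but no z with Rcz and Rzd.
G4: satisfies the condition.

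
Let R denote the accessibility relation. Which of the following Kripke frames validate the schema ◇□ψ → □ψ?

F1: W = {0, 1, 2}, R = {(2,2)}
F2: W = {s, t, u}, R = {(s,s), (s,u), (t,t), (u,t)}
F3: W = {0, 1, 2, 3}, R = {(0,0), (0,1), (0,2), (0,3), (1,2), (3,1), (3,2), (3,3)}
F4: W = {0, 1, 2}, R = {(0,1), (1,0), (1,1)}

F1

This is the axiom for the Euclidean property; its first-order frame correspondent is ∀x ∀y ∀z (Rxy ∧ Rxz → Ryz).
F1: satisfies the condition.
F2: fails — Rsu and Rsu but not Ruu.
F3: fails — R02 and R00 but not R20.
F4: fails — R10 and R10 but not R00.
Valid on: F1.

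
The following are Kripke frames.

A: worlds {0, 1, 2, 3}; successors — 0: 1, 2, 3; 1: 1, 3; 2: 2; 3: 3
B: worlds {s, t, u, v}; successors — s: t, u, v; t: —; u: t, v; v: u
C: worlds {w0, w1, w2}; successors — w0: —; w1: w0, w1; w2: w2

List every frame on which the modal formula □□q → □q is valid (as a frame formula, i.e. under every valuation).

Frame correspondent (Sahlqvist): ∀x ∀y (Rxy → ∃z (Rxz ∧ Rzy)) — i.e. density.
A: condition met.
B: fails — Ruv but no z with Ruz and Rzv.
C: condition met.
Valid on: A, C.

A, C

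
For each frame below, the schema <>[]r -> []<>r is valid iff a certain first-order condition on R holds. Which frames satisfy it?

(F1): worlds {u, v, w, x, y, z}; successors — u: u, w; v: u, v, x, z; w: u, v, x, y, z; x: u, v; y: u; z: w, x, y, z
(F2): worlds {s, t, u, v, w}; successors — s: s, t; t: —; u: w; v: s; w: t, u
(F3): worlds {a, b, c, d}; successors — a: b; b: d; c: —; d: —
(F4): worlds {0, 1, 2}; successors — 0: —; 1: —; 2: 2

The schema corresponds to convergence: forall x forall y forall z (Rxy & Rxz -> exists w (Ryw & Rzw)).
(F1): fails — Rvz and Rvx but z and x have no common successor.
(F2): fails — Rss and Rst but s and t have no common successor.
(F3): fails — Rbd and Rbd but d and d have no common successor.
(F4): satisfies the condition.
Valid on: (F4).

(F4)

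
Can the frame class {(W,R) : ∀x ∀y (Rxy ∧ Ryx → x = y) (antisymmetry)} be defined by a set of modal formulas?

Any modally definable frame class is closed under surjective bounded morphisms.
The 4-cycle (worlds a,b,c,d with a→b→c→d→a) is antisymmetric. Sending even-indexed worlds to a and odd-indexed worlds to b is a surjective bounded morphism onto the two-world frame with a↔b, which is not antisymmetric.
So the class is not modally definable.

Not definable by any modal formula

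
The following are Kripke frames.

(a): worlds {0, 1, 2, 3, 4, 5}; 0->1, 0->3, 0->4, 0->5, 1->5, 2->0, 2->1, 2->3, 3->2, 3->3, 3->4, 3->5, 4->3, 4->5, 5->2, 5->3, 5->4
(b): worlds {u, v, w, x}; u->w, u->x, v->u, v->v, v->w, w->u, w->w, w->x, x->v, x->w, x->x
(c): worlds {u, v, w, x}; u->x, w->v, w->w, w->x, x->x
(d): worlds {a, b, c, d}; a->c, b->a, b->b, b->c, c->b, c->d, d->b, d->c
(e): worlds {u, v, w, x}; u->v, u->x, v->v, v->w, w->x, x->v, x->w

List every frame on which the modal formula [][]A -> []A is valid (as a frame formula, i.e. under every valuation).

This is the axiom for density; its first-order frame correspondent is forall x forall y (Rxy -> exists z (Rxz & Rzy)).
(a): fails — R01 but no z with R0z and Rz1.
(b): condition met.
(c): condition met.
(d): fails — Rcd but no z with Rcz and Rzd.
(e): fails — Rwx but no z with Rwz and Rzx.

(b), (c)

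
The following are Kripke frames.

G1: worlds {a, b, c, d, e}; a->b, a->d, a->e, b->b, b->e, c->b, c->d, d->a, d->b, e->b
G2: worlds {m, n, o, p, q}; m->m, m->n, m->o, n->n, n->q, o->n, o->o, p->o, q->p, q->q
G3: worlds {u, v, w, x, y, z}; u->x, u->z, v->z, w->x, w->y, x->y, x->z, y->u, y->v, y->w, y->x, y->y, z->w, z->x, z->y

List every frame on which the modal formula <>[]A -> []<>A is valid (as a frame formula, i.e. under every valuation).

This is the axiom for convergence; its first-order frame correspondent is forall x forall y forall z (Rxy & Rxz -> exists w (Ryw & Rzw)).
G1: satisfies the condition.
G2: fails — Rqq and Rqp but q and p have no common successor.
G3: fails — Ryy and Ryv but y and v have no common successor.

G1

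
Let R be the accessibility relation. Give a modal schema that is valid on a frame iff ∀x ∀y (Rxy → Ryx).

A defining formula is q → □◇q (the B axiom).
Suppose q→□◇q is valid. Take Rxy and set V(q)={x}. Then q at x, so □◇q at x, so ◇q at y, so some z with Ryz has q; z=x, i.e. Ryx.

q → □◇q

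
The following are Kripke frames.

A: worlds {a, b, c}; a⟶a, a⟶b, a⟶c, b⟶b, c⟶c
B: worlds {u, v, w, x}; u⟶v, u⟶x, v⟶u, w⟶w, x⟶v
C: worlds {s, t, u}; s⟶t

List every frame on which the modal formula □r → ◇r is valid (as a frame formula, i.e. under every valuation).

This is the axiom for seriality; its first-order frame correspondent is ∀x ∃y Rxy.
A: ✓.
B: ✓.
C: fails — world t has no successor.

A, B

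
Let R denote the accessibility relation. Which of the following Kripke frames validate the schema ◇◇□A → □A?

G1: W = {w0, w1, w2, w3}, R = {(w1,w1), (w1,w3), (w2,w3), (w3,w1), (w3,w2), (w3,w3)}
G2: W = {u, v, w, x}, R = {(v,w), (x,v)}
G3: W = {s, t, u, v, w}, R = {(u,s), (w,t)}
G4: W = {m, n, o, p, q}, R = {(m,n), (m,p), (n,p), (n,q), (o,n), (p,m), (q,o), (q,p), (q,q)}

This is the axiom for a generalized confluence (Geach) condition; its first-order frame correspondent is ∀x ∀y ∀z ((xR²y ∧ xRz) → ∃w (yRw ∧ z = w)).
G1: fails — w1R²w2, w1Rw1 but no w with w2Rw and w1=w.
G2: fails — xR²w, xRv but no t with wRt and v=t.
G3: holds.
G4: fails — mR²p, mRn but no w with pRw and n=w.
Valid on: G3.

G3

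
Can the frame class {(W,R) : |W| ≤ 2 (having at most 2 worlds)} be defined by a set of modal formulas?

Any modally definable frame class is closed under disjoint unions.
Any modal formula valid on each of 3 disjoint one-world frames is valid on their disjoint union (validity is preserved under disjoint unions). Each one-world frame has |W|=1≤2, but the union has |W|=3.
So the class is not modally definable.

No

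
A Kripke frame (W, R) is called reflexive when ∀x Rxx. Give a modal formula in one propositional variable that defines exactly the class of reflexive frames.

A defining formula is □ψ → ψ (the T axiom).
Suppose □ψ→ψ is valid. At any x set V(ψ)={w : Rxw}. Then □ψ holds at x, so ψ holds at x, i.e. Rxx.

□ψ → ψ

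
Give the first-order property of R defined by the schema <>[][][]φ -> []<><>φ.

This is a Sahlqvist (Geach-type) schema ◇^1□^3φ → □^1◇^2φ.
Minimal-valuation argument: fix x; take any y with xR^1y and any z with xR^1z. Set V(φ) to the set of worlds R-reachable from y in exactly 3 steps. Then □^3φ holds at y, so the antecedent holds at x; validity forces ◇^2φ at z, giving a w with zR^2w and yR^3w.
First-order correspondent: forall x forall y forall z ((xRy & xRz) -> exists w (y R^3 w & z R^2 w)).

forall x forall y forall z ((xRy & xRz) -> exists w (y R^3 w & z R^2 w))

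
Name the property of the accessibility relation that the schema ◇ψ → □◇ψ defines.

Suppose ◇ψ→□◇ψ is valid. Take Rxy, Rxz and set V(ψ)={y}. Then ◇ψ at x, so □◇ψ at x, so ◇ψ at z, so some w with Rzw has ψ; w=y, i.e. Rzy. By symmetry of the argument, Ryz.

the Euclidean property: ∀x ∀y ∀z (Rxy ∧ Rxz → Ryz)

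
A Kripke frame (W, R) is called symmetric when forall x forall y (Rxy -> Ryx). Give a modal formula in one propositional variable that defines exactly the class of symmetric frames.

s → □◇s

The condition is symmetry. The B schema s → □◇s defines it.
Suppose s→□◇s is valid. Take Rxy and set V(s)={x}. Then s at x, so □◇s at x, so ◇s at y, so some z with Ryz has s; z=x, i.e. Ryx.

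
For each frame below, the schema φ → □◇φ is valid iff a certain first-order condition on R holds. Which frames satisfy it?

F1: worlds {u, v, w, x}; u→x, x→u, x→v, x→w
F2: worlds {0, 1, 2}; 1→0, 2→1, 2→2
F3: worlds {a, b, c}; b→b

F3

Frame correspondent (Sahlqvist): ∀x ∀y (Rxy → Ryx) — i.e. symmetry.
F1: fails — Rxw but not Rwx.
F2: fails — R10 but not R01.
F3: holds.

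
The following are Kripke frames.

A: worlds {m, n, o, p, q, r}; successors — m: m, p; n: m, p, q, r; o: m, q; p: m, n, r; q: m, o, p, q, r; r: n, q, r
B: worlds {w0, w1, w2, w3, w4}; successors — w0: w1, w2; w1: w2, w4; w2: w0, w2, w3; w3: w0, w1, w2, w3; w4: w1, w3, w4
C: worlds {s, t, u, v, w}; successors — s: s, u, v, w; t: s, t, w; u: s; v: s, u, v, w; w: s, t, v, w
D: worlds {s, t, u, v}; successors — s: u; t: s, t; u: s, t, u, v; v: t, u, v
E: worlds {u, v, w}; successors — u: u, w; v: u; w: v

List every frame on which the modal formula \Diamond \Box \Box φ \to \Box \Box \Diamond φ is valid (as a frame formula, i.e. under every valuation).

A, B, C, D

Frame correspondent (Sahlqvist): \forall x \forall y \forall z ((xRy \wedge x R^2 z) \to \exists w (y R^2 w \wedge zRw)) — i.e. a generalized confluence (Geach) condition.
A: holds.
B: holds.
C: holds.
D: holds.
E: fails — uRw, uR²w but no t with wR²t and wRt.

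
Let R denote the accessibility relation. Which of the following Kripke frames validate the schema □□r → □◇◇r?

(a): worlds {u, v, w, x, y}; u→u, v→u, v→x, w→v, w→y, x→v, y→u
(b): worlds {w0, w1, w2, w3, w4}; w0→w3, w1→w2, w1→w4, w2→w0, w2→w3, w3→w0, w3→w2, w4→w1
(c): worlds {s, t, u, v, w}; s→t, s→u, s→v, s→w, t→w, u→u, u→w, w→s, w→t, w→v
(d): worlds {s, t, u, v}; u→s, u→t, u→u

(a)

The schema corresponds to a generalized confluence (Geach) condition: ∀x ∀z (xRz → ∃w (xR²w ∧ zR²w)).
(a): holds.
(b): fails — w1Rw4 but no w with w1R²w and w4R²w.
(c): fails — sRv but no w* with sR²w* and vR²w*.
(d): fails — uRs but no w with uR²w and sR²w.
Valid on: (a).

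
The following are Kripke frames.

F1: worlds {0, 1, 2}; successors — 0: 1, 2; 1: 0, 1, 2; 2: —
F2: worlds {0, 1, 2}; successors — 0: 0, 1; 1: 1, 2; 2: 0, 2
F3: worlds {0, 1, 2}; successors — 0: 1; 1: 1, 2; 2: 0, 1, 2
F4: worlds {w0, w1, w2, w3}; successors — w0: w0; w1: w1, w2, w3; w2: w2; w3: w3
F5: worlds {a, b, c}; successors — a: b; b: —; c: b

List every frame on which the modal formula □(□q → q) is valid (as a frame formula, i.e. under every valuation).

F2, F4

The schema corresponds to shift-reflexivity: ∀x ∀y (Rxy → Ryy).
F1: fails — R10 but not R00.
F2: condition met.
F3: fails — R20 but not R00.
F4: condition met.
F5: fails — Rab but not Rbb.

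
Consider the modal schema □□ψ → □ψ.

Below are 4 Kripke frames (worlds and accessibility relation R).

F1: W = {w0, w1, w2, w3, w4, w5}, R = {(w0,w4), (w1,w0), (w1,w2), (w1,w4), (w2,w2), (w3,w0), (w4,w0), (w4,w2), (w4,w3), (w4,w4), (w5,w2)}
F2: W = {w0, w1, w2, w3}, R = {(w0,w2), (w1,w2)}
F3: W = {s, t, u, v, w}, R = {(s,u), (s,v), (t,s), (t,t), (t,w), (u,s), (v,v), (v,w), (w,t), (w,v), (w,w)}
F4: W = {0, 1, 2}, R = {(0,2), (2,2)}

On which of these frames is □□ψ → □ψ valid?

The schema corresponds to density: ∀x ∀y (Rxy → ∃z (Rxz ∧ Rzy)).
F1: fails — Rw3w0 but no z with Rw3z and Rzw0.
F2: fails — Rw1w2 but no z with Rw1z and Rzw2.
F3: fails — Rus but no z with Ruz and Rzs.
F4: satisfies the condition.

F4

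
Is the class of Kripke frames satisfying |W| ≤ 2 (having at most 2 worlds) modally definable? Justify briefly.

If a class were modally definable it would be closed under disjoint unions (Goldblatt–Thomason).
Any modal formula valid on each of 3 disjoint one-world frames is valid on their disjoint union (validity is preserved under disjoint unions). Each one-world frame has |W|=1≤2, but the union has |W|=3.
Hence having at most 2 worlds is not modally definable.

Not modally definable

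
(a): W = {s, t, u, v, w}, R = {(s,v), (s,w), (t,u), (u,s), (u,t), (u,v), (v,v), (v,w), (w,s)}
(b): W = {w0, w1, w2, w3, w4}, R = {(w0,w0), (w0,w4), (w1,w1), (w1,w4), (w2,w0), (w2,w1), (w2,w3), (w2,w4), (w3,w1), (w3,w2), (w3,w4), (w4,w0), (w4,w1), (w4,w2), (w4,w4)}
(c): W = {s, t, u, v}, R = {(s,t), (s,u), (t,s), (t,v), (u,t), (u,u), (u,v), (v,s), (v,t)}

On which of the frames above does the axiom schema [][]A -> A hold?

This is the axiom for a generalized confluence (Geach) condition; its first-order frame correspondent is forall x exists w (x R^2 w & x = w).
(a): satisfies the condition.
(b): satisfies the condition.
(c): satisfies the condition.
Valid on: (a), (b), (c).

(a), (b), (c)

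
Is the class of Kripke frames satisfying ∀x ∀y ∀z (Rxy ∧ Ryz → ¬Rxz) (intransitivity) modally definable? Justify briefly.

Modal frame validity is preserved under surjective bounded morphisms.
The 7-cycle (worlds 0,1,2,3,4,5,6 with 0→1→2→3→4→5→6→0) is intransitive. Mapping every world to a single reflexive point • is a surjective bounded morphism; the reflexive point is not intransitive (R••∧R•• but R••).
So the class is not modally definable.

No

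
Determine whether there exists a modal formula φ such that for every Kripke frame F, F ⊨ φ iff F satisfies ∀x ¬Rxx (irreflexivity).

No — not modally definable

If a class were modally definable it would be closed under surjective bounded morphisms (Goldblatt–Thomason).
The 2-cycle (worlds s,t with s→t→s) is irreflexive, and the map sending every world to a single reflexive point • is a surjective bounded morphism (forth: every edge maps to (•,•); back: every world has a successor). So any modal formula valid on the 2-cycle is also valid on the reflexive point, which is not irreflexive.
So the class is not modally definable.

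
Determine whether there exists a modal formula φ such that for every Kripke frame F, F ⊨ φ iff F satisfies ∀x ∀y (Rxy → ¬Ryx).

Modal frame validity is preserved under surjective bounded morphisms.
The 3-cycle (worlds w0,w1,w2 with w0→w1→w2→w0) is asymmetric. Mapping every world to a single reflexive point • is a surjective bounded morphism, and the reflexive point is not asymmetric (R•• but asymmetry requires ¬R••).
So no modal formula (or set of formulas) defines exactly the asymmetric frames.

No — not modally definable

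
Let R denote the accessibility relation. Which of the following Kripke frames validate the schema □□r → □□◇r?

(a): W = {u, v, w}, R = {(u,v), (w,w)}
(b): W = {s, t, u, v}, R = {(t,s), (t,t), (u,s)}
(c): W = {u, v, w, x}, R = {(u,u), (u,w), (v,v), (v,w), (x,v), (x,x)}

Frame correspondent (Sahlqvist): ∀x ∀z (xR²z → ∃w (xR²w ∧ zRw)) — i.e. a generalized confluence (Geach) condition.
(a): condition met.
(b): fails — tR²s but no w with tR²w and sRw.
(c): fails — uR²w but no t with uR²t and wRt.

(a)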